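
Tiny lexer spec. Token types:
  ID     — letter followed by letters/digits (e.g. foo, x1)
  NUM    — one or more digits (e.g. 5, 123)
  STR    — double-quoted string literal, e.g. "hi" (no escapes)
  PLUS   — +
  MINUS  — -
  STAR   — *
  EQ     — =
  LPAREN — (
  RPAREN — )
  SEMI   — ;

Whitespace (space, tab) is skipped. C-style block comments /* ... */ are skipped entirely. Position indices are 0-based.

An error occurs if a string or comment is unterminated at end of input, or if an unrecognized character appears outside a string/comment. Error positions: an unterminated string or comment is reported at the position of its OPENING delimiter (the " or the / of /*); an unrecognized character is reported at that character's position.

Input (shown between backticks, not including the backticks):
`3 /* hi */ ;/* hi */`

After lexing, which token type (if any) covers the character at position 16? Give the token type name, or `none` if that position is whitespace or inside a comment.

pos=0: emit NUM '3' (now at pos=1)
pos=2: enter COMMENT mode (saw '/*')
exit COMMENT mode (now at pos=10)
pos=11: emit SEMI ';'
pos=12: enter COMMENT mode (saw '/*')
exit COMMENT mode (now at pos=20)
DONE. 2 tokens: [NUM, SEMI]
Position 16: char is 'i' -> none

Answer: none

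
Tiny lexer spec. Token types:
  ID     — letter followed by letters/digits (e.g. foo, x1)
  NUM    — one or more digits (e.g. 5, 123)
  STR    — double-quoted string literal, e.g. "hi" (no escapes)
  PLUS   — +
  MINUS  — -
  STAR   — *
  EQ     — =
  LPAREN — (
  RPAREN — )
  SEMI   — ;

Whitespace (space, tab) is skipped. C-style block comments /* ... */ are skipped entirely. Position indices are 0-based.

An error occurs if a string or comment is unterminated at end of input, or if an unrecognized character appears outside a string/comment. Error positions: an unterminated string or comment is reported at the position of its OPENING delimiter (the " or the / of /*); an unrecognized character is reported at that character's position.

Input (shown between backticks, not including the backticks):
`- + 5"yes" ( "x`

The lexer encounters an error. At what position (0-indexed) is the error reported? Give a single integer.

Answer: 13

Derivation:
pos=0: emit MINUS '-'
pos=2: emit PLUS '+'
pos=4: emit NUM '5' (now at pos=5)
pos=5: enter STRING mode
pos=5: emit STR "yes" (now at pos=10)
pos=11: emit LPAREN '('
pos=13: enter STRING mode
pos=13: ERROR — unterminated string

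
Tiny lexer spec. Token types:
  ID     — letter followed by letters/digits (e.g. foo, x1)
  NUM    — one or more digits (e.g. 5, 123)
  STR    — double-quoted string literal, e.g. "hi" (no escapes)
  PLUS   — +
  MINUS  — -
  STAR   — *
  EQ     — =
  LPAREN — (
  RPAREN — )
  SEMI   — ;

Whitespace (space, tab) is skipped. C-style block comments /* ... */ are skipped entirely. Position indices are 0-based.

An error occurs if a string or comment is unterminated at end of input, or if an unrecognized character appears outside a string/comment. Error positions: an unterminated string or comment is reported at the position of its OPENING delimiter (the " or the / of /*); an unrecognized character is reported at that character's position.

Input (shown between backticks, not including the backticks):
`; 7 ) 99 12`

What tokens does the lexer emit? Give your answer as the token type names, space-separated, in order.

pos=0: emit SEMI ';'
pos=2: emit NUM '7' (now at pos=3)
pos=4: emit RPAREN ')'
pos=6: emit NUM '99' (now at pos=8)
pos=9: emit NUM '12' (now at pos=11)
DONE. 5 tokens: [SEMI, NUM, RPAREN, NUM, NUM]

Answer: SEMI NUM RPAREN NUM NUM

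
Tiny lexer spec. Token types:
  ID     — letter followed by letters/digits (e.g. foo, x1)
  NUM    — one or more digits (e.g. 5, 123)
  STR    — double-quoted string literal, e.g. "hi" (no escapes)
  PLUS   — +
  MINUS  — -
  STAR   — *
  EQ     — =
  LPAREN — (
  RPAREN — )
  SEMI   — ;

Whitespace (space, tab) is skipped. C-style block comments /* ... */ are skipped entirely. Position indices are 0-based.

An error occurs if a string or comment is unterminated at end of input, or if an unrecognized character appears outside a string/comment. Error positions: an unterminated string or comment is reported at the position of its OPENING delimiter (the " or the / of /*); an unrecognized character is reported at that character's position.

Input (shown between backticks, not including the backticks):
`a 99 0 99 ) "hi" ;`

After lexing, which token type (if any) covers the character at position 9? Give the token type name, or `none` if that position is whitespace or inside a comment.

Answer: none

Derivation:
pos=0: emit ID 'a' (now at pos=1)
pos=2: emit NUM '99' (now at pos=4)
pos=5: emit NUM '0' (now at pos=6)
pos=7: emit NUM '99' (now at pos=9)
pos=10: emit RPAREN ')'
pos=12: enter STRING mode
pos=12: emit STR "hi" (now at pos=16)
pos=17: emit SEMI ';'
DONE. 7 tokens: [ID, NUM, NUM, NUM, RPAREN, STR, SEMI]
Position 9: char is ' ' -> none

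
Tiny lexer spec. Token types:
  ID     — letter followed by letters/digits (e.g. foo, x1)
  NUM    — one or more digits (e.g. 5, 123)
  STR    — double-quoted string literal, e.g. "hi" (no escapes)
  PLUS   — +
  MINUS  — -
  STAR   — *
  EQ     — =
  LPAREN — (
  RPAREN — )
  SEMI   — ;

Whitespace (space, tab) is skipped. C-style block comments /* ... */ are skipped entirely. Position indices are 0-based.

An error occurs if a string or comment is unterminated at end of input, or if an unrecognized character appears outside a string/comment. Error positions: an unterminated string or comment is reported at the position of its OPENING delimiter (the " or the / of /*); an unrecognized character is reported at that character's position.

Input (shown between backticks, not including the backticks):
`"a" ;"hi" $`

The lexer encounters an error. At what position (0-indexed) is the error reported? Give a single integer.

Answer: 10

Derivation:
pos=0: enter STRING mode
pos=0: emit STR "a" (now at pos=3)
pos=4: emit SEMI ';'
pos=5: enter STRING mode
pos=5: emit STR "hi" (now at pos=9)
pos=10: ERROR — unrecognized char '$'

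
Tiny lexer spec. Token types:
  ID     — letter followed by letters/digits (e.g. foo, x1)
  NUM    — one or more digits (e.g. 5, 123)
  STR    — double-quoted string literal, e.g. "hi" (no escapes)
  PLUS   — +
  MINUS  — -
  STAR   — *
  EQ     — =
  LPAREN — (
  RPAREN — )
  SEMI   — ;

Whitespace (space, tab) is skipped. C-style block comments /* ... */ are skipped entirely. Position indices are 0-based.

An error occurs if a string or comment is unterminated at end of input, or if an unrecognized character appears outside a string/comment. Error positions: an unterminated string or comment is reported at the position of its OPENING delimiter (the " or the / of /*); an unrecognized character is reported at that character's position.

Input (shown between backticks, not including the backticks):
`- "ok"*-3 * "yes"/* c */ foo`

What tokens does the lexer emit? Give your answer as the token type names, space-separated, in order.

pos=0: emit MINUS '-'
pos=2: enter STRING mode
pos=2: emit STR "ok" (now at pos=6)
pos=6: emit STAR '*'
pos=7: emit MINUS '-'
pos=8: emit NUM '3' (now at pos=9)
pos=10: emit STAR '*'
pos=12: enter STRING mode
pos=12: emit STR "yes" (now at pos=17)
pos=17: enter COMMENT mode (saw '/*')
exit COMMENT mode (now at pos=24)
pos=25: emit ID 'foo' (now at pos=28)
DONE. 8 tokens: [MINUS, STR, STAR, MINUS, NUM, STAR, STR, ID]

Answer: MINUS STR STAR MINUS NUM STAR STR ID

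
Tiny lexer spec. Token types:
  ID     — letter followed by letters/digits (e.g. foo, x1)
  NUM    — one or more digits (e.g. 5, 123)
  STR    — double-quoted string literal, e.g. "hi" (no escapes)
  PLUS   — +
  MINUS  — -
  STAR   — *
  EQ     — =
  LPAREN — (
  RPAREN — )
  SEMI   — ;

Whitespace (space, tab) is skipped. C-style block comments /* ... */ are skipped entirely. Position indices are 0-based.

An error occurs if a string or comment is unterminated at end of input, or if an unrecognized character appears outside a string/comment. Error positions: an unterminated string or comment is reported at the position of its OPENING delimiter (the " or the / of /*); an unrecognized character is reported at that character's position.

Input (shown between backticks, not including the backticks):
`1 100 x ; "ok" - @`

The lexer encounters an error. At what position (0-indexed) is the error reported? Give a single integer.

Answer: 17

Derivation:
pos=0: emit NUM '1' (now at pos=1)
pos=2: emit NUM '100' (now at pos=5)
pos=6: emit ID 'x' (now at pos=7)
pos=8: emit SEMI ';'
pos=10: enter STRING mode
pos=10: emit STR "ok" (now at pos=14)
pos=15: emit MINUS '-'
pos=17: ERROR — unrecognized char '@'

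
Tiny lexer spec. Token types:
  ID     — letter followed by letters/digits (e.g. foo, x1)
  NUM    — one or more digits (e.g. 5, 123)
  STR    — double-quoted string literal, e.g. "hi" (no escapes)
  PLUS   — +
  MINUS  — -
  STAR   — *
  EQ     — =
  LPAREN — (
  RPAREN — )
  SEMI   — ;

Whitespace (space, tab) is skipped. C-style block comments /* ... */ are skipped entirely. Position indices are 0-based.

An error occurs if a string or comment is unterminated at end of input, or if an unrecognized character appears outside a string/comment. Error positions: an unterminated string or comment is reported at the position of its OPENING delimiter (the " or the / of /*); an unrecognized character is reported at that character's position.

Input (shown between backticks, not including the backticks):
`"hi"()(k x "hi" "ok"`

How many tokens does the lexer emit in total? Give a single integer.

pos=0: enter STRING mode
pos=0: emit STR "hi" (now at pos=4)
pos=4: emit LPAREN '('
pos=5: emit RPAREN ')'
pos=6: emit LPAREN '('
pos=7: emit ID 'k' (now at pos=8)
pos=9: emit ID 'x' (now at pos=10)
pos=11: enter STRING mode
pos=11: emit STR "hi" (now at pos=15)
pos=16: enter STRING mode
pos=16: emit STR "ok" (now at pos=20)
DONE. 8 tokens: [STR, LPAREN, RPAREN, LPAREN, ID, ID, STR, STR]

Answer: 8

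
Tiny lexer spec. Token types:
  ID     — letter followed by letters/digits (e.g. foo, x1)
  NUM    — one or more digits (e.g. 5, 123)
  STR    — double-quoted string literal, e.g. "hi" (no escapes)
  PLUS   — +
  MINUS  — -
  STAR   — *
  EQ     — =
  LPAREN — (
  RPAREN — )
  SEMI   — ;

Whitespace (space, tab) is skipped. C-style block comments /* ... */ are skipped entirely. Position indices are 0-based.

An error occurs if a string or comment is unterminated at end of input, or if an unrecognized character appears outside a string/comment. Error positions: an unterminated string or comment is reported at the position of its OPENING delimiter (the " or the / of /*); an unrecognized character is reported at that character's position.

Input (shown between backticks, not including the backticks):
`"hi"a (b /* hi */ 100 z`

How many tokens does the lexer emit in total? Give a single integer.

Answer: 6

Derivation:
pos=0: enter STRING mode
pos=0: emit STR "hi" (now at pos=4)
pos=4: emit ID 'a' (now at pos=5)
pos=6: emit LPAREN '('
pos=7: emit ID 'b' (now at pos=8)
pos=9: enter COMMENT mode (saw '/*')
exit COMMENT mode (now at pos=17)
pos=18: emit NUM '100' (now at pos=21)
pos=22: emit ID 'z' (now at pos=23)
DONE. 6 tokens: [STR, ID, LPAREN, ID, NUM, ID]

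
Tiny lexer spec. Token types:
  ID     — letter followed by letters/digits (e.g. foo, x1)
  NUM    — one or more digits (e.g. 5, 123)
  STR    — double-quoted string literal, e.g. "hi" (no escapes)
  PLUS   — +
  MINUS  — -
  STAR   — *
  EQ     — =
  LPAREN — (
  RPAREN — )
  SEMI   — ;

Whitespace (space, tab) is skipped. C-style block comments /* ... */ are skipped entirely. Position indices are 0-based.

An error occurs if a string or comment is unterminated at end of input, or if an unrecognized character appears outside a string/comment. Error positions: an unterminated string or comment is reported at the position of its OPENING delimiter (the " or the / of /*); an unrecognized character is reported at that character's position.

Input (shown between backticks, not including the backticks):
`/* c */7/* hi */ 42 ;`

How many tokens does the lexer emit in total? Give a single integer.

pos=0: enter COMMENT mode (saw '/*')
exit COMMENT mode (now at pos=7)
pos=7: emit NUM '7' (now at pos=8)
pos=8: enter COMMENT mode (saw '/*')
exit COMMENT mode (now at pos=16)
pos=17: emit NUM '42' (now at pos=19)
pos=20: emit SEMI ';'
DONE. 3 tokens: [NUM, NUM, SEMI]

Answer: 3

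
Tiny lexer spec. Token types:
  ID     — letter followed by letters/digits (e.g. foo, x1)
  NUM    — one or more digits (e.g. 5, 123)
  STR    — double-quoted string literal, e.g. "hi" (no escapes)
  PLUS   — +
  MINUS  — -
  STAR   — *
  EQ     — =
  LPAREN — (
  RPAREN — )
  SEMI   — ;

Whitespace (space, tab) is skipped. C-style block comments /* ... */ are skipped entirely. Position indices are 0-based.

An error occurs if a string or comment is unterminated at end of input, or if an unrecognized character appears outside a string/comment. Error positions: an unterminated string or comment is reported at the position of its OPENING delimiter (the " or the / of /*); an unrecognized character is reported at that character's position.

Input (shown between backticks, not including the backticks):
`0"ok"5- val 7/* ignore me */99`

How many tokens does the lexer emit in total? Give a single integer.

Answer: 7

Derivation:
pos=0: emit NUM '0' (now at pos=1)
pos=1: enter STRING mode
pos=1: emit STR "ok" (now at pos=5)
pos=5: emit NUM '5' (now at pos=6)
pos=6: emit MINUS '-'
pos=8: emit ID 'val' (now at pos=11)
pos=12: emit NUM '7' (now at pos=13)
pos=13: enter COMMENT mode (saw '/*')
exit COMMENT mode (now at pos=28)
pos=28: emit NUM '99' (now at pos=30)
DONE. 7 tokens: [NUM, STR, NUM, MINUS, ID, NUM, NUM]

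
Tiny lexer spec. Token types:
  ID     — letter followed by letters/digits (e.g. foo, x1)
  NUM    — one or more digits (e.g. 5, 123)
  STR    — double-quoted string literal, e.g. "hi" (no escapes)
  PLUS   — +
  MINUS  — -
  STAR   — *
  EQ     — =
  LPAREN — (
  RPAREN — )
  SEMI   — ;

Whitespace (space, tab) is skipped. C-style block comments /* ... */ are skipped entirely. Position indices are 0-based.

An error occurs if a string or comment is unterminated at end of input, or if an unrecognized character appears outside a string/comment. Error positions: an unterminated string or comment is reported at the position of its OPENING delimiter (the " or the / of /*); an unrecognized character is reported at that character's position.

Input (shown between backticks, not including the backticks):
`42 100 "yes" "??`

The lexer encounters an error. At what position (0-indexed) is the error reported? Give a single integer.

pos=0: emit NUM '42' (now at pos=2)
pos=3: emit NUM '100' (now at pos=6)
pos=7: enter STRING mode
pos=7: emit STR "yes" (now at pos=12)
pos=13: enter STRING mode
pos=13: ERROR — unterminated string

Answer: 13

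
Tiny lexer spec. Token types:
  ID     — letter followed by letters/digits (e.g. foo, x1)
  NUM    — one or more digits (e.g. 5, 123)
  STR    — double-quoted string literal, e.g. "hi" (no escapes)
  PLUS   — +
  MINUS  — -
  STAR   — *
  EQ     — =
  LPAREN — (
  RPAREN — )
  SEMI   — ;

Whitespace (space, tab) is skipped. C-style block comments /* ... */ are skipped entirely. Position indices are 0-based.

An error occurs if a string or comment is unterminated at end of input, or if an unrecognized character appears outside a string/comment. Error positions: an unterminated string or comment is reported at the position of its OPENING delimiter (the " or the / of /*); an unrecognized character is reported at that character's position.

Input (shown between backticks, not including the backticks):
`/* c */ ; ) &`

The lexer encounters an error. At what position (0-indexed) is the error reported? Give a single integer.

pos=0: enter COMMENT mode (saw '/*')
exit COMMENT mode (now at pos=7)
pos=8: emit SEMI ';'
pos=10: emit RPAREN ')'
pos=12: ERROR — unrecognized char '&'

Answer: 12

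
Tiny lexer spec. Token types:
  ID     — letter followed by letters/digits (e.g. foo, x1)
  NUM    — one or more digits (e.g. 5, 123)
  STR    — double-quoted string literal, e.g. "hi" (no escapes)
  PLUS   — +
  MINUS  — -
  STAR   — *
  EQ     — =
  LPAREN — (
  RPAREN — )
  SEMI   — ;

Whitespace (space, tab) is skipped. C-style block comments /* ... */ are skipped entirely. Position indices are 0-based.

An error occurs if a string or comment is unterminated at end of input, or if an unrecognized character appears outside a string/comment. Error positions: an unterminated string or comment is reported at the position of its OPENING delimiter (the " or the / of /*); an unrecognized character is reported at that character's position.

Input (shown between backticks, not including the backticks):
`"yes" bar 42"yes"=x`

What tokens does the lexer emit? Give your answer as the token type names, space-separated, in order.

Answer: STR ID NUM STR EQ ID

Derivation:
pos=0: enter STRING mode
pos=0: emit STR "yes" (now at pos=5)
pos=6: emit ID 'bar' (now at pos=9)
pos=10: emit NUM '42' (now at pos=12)
pos=12: enter STRING mode
pos=12: emit STR "yes" (now at pos=17)
pos=17: emit EQ '='
pos=18: emit ID 'x' (now at pos=19)
DONE. 6 tokens: [STR, ID, NUM, STR, EQ, ID]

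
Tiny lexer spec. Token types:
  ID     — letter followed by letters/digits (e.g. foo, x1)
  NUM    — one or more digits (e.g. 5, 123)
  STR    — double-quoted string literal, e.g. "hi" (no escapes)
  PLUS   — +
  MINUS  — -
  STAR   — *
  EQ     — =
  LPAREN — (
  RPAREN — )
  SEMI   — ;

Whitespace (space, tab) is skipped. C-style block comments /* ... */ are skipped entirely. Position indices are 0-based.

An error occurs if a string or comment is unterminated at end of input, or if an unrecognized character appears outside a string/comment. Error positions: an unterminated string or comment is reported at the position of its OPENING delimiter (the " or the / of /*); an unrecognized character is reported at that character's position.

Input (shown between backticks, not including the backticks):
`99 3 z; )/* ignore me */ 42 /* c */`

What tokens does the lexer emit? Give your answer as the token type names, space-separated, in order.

pos=0: emit NUM '99' (now at pos=2)
pos=3: emit NUM '3' (now at pos=4)
pos=5: emit ID 'z' (now at pos=6)
pos=6: emit SEMI ';'
pos=8: emit RPAREN ')'
pos=9: enter COMMENT mode (saw '/*')
exit COMMENT mode (now at pos=24)
pos=25: emit NUM '42' (now at pos=27)
pos=28: enter COMMENT mode (saw '/*')
exit COMMENT mode (now at pos=35)
DONE. 6 tokens: [NUM, NUM, ID, SEMI, RPAREN, NUM]

Answer: NUM NUM ID SEMI RPAREN NUM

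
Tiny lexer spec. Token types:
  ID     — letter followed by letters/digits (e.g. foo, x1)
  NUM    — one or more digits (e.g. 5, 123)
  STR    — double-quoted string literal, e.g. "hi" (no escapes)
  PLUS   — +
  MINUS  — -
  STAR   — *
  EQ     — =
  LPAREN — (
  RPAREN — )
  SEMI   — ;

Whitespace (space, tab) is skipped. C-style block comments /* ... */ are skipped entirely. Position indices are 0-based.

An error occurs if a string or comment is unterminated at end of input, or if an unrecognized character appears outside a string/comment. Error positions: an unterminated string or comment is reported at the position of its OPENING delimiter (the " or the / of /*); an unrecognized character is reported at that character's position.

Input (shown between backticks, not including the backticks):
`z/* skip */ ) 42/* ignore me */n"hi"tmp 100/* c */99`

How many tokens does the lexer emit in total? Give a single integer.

pos=0: emit ID 'z' (now at pos=1)
pos=1: enter COMMENT mode (saw '/*')
exit COMMENT mode (now at pos=11)
pos=12: emit RPAREN ')'
pos=14: emit NUM '42' (now at pos=16)
pos=16: enter COMMENT mode (saw '/*')
exit COMMENT mode (now at pos=31)
pos=31: emit ID 'n' (now at pos=32)
pos=32: enter STRING mode
pos=32: emit STR "hi" (now at pos=36)
pos=36: emit ID 'tmp' (now at pos=39)
pos=40: emit NUM '100' (now at pos=43)
pos=43: enter COMMENT mode (saw '/*')
exit COMMENT mode (now at pos=50)
pos=50: emit NUM '99' (now at pos=52)
DONE. 8 tokens: [ID, RPAREN, NUM, ID, STR, ID, NUM, NUM]

Answer: 8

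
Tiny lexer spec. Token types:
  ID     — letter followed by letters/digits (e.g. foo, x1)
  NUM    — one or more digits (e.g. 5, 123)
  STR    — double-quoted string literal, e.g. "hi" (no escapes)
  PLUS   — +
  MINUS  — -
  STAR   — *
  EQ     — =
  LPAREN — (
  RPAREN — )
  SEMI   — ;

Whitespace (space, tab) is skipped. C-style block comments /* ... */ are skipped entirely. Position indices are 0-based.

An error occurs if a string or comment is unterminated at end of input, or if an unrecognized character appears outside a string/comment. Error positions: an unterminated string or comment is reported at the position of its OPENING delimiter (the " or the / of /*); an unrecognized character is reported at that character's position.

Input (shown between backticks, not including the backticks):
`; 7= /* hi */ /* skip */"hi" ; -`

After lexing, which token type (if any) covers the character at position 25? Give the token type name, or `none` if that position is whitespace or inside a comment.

pos=0: emit SEMI ';'
pos=2: emit NUM '7' (now at pos=3)
pos=3: emit EQ '='
pos=5: enter COMMENT mode (saw '/*')
exit COMMENT mode (now at pos=13)
pos=14: enter COMMENT mode (saw '/*')
exit COMMENT mode (now at pos=24)
pos=24: enter STRING mode
pos=24: emit STR "hi" (now at pos=28)
pos=29: emit SEMI ';'
pos=31: emit MINUS '-'
DONE. 6 tokens: [SEMI, NUM, EQ, STR, SEMI, MINUS]
Position 25: char is 'h' -> STR

Answer: STR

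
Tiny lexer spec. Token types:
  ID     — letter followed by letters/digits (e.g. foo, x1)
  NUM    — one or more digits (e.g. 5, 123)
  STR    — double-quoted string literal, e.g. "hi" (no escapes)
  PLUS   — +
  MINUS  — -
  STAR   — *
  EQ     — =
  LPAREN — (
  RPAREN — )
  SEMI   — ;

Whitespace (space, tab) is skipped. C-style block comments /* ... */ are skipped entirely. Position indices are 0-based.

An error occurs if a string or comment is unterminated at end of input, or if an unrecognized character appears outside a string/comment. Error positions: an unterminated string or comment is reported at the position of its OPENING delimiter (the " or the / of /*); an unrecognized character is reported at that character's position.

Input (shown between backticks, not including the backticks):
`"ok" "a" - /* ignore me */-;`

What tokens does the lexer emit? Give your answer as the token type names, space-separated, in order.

Answer: STR STR MINUS MINUS SEMI

Derivation:
pos=0: enter STRING mode
pos=0: emit STR "ok" (now at pos=4)
pos=5: enter STRING mode
pos=5: emit STR "a" (now at pos=8)
pos=9: emit MINUS '-'
pos=11: enter COMMENT mode (saw '/*')
exit COMMENT mode (now at pos=26)
pos=26: emit MINUS '-'
pos=27: emit SEMI ';'
DONE. 5 tokens: [STR, STR, MINUS, MINUS, SEMI]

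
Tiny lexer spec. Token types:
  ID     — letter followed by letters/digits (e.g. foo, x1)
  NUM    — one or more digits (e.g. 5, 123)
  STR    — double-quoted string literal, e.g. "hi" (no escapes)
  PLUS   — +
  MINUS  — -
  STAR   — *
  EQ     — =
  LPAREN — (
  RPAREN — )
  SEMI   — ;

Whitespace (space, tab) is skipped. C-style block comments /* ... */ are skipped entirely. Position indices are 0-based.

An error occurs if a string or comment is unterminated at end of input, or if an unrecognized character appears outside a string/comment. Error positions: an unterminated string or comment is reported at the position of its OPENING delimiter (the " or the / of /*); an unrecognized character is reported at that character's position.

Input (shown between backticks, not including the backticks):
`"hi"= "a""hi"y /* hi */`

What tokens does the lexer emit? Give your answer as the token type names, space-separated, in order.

pos=0: enter STRING mode
pos=0: emit STR "hi" (now at pos=4)
pos=4: emit EQ '='
pos=6: enter STRING mode
pos=6: emit STR "a" (now at pos=9)
pos=9: enter STRING mode
pos=9: emit STR "hi" (now at pos=13)
pos=13: emit ID 'y' (now at pos=14)
pos=15: enter COMMENT mode (saw '/*')
exit COMMENT mode (now at pos=23)
DONE. 5 tokens: [STR, EQ, STR, STR, ID]

Answer: STR EQ STR STR ID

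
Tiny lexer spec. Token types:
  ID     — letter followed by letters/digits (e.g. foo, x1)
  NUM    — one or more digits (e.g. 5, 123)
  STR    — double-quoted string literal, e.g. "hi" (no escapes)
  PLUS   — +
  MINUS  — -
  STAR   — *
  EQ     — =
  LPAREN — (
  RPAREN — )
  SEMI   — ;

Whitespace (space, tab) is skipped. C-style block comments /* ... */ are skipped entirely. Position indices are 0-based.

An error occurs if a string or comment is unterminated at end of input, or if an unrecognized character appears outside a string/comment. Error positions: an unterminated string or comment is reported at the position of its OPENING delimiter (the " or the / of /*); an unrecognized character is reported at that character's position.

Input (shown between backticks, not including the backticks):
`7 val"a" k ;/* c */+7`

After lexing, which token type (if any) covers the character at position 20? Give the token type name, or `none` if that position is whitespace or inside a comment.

Answer: NUM

Derivation:
pos=0: emit NUM '7' (now at pos=1)
pos=2: emit ID 'val' (now at pos=5)
pos=5: enter STRING mode
pos=5: emit STR "a" (now at pos=8)
pos=9: emit ID 'k' (now at pos=10)
pos=11: emit SEMI ';'
pos=12: enter COMMENT mode (saw '/*')
exit COMMENT mode (now at pos=19)
pos=19: emit PLUS '+'
pos=20: emit NUM '7' (now at pos=21)
DONE. 7 tokens: [NUM, ID, STR, ID, SEMI, PLUS, NUM]
Position 20: char is '7' -> NUM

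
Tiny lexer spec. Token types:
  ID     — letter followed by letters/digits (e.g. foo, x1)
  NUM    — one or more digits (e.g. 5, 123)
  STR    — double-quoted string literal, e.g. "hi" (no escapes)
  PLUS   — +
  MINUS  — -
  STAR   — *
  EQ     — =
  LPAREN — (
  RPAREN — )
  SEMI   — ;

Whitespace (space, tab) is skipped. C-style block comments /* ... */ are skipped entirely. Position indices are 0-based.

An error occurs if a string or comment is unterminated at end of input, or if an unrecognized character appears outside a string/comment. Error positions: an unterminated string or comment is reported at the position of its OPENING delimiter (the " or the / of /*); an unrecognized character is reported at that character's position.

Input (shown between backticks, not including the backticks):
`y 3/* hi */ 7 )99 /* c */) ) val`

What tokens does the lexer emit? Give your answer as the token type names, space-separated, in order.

Answer: ID NUM NUM RPAREN NUM RPAREN RPAREN ID

Derivation:
pos=0: emit ID 'y' (now at pos=1)
pos=2: emit NUM '3' (now at pos=3)
pos=3: enter COMMENT mode (saw '/*')
exit COMMENT mode (now at pos=11)
pos=12: emit NUM '7' (now at pos=13)
pos=14: emit RPAREN ')'
pos=15: emit NUM '99' (now at pos=17)
pos=18: enter COMMENT mode (saw '/*')
exit COMMENT mode (now at pos=25)
pos=25: emit RPAREN ')'
pos=27: emit RPAREN ')'
pos=29: emit ID 'val' (now at pos=32)
DONE. 8 tokens: [ID, NUM, NUM, RPAREN, NUM, RPAREN, RPAREN, ID]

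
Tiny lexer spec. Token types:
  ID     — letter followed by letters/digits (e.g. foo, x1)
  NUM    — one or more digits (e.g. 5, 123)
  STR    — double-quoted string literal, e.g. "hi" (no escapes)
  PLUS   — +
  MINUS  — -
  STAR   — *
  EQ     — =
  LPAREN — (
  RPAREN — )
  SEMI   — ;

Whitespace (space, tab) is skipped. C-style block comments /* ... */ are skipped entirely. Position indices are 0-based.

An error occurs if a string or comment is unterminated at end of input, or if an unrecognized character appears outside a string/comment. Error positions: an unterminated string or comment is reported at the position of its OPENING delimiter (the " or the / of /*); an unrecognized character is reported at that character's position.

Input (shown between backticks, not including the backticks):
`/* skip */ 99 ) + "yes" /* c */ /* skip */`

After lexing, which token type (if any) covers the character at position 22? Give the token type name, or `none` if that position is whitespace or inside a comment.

Answer: STR

Derivation:
pos=0: enter COMMENT mode (saw '/*')
exit COMMENT mode (now at pos=10)
pos=11: emit NUM '99' (now at pos=13)
pos=14: emit RPAREN ')'
pos=16: emit PLUS '+'
pos=18: enter STRING mode
pos=18: emit STR "yes" (now at pos=23)
pos=24: enter COMMENT mode (saw '/*')
exit COMMENT mode (now at pos=31)
pos=32: enter COMMENT mode (saw '/*')
exit COMMENT mode (now at pos=42)
DONE. 4 tokens: [NUM, RPAREN, PLUS, STR]
Position 22: char is '"' -> STR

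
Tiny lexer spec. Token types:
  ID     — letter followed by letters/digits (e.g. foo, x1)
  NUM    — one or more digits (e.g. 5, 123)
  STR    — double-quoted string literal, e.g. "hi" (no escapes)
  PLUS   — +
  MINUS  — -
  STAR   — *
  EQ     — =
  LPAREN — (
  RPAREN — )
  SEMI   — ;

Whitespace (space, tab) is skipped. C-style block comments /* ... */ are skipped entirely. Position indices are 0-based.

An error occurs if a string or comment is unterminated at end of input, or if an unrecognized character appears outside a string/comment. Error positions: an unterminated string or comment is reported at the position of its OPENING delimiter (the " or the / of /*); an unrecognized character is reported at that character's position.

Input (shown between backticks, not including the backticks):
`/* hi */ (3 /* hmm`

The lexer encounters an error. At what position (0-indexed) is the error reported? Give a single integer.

pos=0: enter COMMENT mode (saw '/*')
exit COMMENT mode (now at pos=8)
pos=9: emit LPAREN '('
pos=10: emit NUM '3' (now at pos=11)
pos=12: enter COMMENT mode (saw '/*')
pos=12: ERROR — unterminated comment (reached EOF)

Answer: 12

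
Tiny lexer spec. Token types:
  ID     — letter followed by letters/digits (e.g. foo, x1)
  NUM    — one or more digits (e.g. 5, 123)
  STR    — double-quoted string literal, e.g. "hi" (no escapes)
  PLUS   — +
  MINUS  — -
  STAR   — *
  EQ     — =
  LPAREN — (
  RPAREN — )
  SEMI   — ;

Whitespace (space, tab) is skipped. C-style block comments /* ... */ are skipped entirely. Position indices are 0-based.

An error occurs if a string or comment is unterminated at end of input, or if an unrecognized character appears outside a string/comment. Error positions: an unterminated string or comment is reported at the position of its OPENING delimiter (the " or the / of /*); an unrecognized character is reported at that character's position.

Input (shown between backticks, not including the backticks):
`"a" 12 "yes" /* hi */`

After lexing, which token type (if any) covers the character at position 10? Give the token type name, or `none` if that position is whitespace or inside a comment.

Answer: STR

Derivation:
pos=0: enter STRING mode
pos=0: emit STR "a" (now at pos=3)
pos=4: emit NUM '12' (now at pos=6)
pos=7: enter STRING mode
pos=7: emit STR "yes" (now at pos=12)
pos=13: enter COMMENT mode (saw '/*')
exit COMMENT mode (now at pos=21)
DONE. 3 tokens: [STR, NUM, STR]
Position 10: char is 's' -> STR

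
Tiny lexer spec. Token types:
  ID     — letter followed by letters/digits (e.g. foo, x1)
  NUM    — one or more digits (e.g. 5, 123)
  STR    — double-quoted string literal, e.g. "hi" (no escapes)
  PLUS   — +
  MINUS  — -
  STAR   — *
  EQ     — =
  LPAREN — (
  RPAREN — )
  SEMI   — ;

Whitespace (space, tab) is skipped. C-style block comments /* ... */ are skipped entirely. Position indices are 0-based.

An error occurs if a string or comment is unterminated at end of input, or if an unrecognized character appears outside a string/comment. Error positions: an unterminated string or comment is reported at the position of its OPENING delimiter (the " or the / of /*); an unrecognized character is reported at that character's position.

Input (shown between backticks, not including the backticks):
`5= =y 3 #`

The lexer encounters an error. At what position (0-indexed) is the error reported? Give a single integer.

pos=0: emit NUM '5' (now at pos=1)
pos=1: emit EQ '='
pos=3: emit EQ '='
pos=4: emit ID 'y' (now at pos=5)
pos=6: emit NUM '3' (now at pos=7)
pos=8: ERROR — unrecognized char '#'

Answer: 8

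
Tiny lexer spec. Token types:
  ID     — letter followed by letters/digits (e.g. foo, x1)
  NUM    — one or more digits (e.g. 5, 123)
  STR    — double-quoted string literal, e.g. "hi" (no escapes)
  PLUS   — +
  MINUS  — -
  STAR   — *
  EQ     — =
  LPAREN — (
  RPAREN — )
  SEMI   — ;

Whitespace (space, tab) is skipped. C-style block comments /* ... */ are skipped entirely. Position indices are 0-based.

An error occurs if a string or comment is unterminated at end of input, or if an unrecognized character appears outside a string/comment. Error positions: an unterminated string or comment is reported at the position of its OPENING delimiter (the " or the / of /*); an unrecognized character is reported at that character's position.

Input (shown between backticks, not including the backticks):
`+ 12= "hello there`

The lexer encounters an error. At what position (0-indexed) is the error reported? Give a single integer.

Answer: 6

Derivation:
pos=0: emit PLUS '+'
pos=2: emit NUM '12' (now at pos=4)
pos=4: emit EQ '='
pos=6: enter STRING mode
pos=6: ERROR — unterminated string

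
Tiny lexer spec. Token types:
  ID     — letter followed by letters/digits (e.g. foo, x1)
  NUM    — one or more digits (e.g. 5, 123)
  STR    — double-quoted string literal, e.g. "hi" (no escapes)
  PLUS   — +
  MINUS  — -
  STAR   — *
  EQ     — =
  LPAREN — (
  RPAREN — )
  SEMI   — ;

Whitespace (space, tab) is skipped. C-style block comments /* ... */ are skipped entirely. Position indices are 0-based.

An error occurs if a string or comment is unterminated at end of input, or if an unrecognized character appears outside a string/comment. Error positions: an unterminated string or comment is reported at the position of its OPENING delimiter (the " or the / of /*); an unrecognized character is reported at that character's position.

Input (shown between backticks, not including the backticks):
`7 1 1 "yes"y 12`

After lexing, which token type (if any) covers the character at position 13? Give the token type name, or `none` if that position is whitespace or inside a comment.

Answer: NUM

Derivation:
pos=0: emit NUM '7' (now at pos=1)
pos=2: emit NUM '1' (now at pos=3)
pos=4: emit NUM '1' (now at pos=5)
pos=6: enter STRING mode
pos=6: emit STR "yes" (now at pos=11)
pos=11: emit ID 'y' (now at pos=12)
pos=13: emit NUM '12' (now at pos=15)
DONE. 6 tokens: [NUM, NUM, NUM, STR, ID, NUM]
Position 13: char is '1' -> NUM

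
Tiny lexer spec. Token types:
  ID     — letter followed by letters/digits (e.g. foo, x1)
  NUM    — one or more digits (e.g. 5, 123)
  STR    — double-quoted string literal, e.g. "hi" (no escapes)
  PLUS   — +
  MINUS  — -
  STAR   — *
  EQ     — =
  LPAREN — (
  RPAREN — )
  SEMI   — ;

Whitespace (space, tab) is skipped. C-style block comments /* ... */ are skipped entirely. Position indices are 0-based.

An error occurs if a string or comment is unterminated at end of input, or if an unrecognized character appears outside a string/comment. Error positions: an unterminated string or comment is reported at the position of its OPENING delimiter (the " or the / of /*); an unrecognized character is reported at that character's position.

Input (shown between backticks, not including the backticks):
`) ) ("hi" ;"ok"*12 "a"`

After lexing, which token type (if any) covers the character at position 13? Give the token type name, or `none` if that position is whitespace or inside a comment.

Answer: STR

Derivation:
pos=0: emit RPAREN ')'
pos=2: emit RPAREN ')'
pos=4: emit LPAREN '('
pos=5: enter STRING mode
pos=5: emit STR "hi" (now at pos=9)
pos=10: emit SEMI ';'
pos=11: enter STRING mode
pos=11: emit STR "ok" (now at pos=15)
pos=15: emit STAR '*'
pos=16: emit NUM '12' (now at pos=18)
pos=19: enter STRING mode
pos=19: emit STR "a" (now at pos=22)
DONE. 9 tokens: [RPAREN, RPAREN, LPAREN, STR, SEMI, STR, STAR, NUM, STR]
Position 13: char is 'k' -> STR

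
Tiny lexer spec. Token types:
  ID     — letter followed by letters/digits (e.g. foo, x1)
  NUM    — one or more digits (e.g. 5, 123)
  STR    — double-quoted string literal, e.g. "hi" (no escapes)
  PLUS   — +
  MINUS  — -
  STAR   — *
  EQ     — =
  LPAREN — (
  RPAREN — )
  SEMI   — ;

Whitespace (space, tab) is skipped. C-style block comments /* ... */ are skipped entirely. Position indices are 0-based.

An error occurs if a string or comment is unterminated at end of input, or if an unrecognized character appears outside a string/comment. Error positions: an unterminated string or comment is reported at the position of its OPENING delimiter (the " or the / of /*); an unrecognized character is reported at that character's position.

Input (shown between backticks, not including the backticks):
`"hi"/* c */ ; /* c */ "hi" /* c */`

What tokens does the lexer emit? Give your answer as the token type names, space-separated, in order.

Answer: STR SEMI STR

Derivation:
pos=0: enter STRING mode
pos=0: emit STR "hi" (now at pos=4)
pos=4: enter COMMENT mode (saw '/*')
exit COMMENT mode (now at pos=11)
pos=12: emit SEMI ';'
pos=14: enter COMMENT mode (saw '/*')
exit COMMENT mode (now at pos=21)
pos=22: enter STRING mode
pos=22: emit STR "hi" (now at pos=26)
pos=27: enter COMMENT mode (saw '/*')
exit COMMENT mode (now at pos=34)
DONE. 3 tokens: [STR, SEMI, STR]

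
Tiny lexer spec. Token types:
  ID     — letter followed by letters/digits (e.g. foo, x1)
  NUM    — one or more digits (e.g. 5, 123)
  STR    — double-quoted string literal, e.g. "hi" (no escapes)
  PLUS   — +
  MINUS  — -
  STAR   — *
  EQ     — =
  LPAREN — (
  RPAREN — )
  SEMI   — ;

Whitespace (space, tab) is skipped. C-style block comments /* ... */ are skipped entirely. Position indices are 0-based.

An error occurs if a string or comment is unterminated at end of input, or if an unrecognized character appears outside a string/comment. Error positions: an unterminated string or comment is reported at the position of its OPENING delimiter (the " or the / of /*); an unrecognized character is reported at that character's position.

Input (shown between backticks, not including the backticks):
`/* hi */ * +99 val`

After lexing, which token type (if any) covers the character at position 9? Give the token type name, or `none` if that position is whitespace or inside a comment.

pos=0: enter COMMENT mode (saw '/*')
exit COMMENT mode (now at pos=8)
pos=9: emit STAR '*'
pos=11: emit PLUS '+'
pos=12: emit NUM '99' (now at pos=14)
pos=15: emit ID 'val' (now at pos=18)
DONE. 4 tokens: [STAR, PLUS, NUM, ID]
Position 9: char is '*' -> STAR

Answer: STAR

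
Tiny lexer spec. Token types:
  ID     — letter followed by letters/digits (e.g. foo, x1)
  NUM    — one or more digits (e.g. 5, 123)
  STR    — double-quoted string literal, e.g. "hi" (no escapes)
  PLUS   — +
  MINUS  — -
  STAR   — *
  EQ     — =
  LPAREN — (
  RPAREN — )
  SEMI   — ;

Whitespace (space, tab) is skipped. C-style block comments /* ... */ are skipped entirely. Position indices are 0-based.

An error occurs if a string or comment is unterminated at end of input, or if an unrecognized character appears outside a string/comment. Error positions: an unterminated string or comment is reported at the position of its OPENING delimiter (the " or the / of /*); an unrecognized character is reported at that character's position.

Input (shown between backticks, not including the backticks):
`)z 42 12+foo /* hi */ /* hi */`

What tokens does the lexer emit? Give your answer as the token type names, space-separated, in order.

Answer: RPAREN ID NUM NUM PLUS ID

Derivation:
pos=0: emit RPAREN ')'
pos=1: emit ID 'z' (now at pos=2)
pos=3: emit NUM '42' (now at pos=5)
pos=6: emit NUM '12' (now at pos=8)
pos=8: emit PLUS '+'
pos=9: emit ID 'foo' (now at pos=12)
pos=13: enter COMMENT mode (saw '/*')
exit COMMENT mode (now at pos=21)
pos=22: enter COMMENT mode (saw '/*')
exit COMMENT mode (now at pos=30)
DONE. 6 tokens: [RPAREN, ID, NUM, NUM, PLUS, ID]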